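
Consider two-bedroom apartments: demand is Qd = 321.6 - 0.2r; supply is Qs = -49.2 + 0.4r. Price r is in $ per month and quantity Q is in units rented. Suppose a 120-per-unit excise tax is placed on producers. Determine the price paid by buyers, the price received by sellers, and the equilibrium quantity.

With a tax of 120 on producers, they supply based on the net price r_s = r_b - 120, so Qs = -97.2 + 0.4r_b.
Market clearing requires 321.6 - 0.2r_b = -97.2 + 0.4r_b; hence 418.8 = 0.6r_b and r_b = 698.
Then r_s = 698 - 120 = 578 and Q = 321.6 - 0.2(698) = 182.

r_b = 698, r_s = 578, Q = 182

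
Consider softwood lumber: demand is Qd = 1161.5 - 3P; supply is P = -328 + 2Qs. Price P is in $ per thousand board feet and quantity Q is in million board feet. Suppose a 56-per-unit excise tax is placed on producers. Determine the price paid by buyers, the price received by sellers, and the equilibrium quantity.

P_b = 293, P_s = 237, Q = 282.5

Solving each curve for Q: Qs = 164 + 0.5P.
With a tax of 56 on producers, they supply based on the net price P_s = P_b - 56, so Qs = 136 + 0.5P_b.
Market clearing requires 1161.5 - 3P_b = 136 + 0.5P_b; hence 1025.5 = 3.5P_b and P_b = 293.
Then P_s = 293 - 56 = 237 and Q = 1161.5 - 3(293) = 282.5.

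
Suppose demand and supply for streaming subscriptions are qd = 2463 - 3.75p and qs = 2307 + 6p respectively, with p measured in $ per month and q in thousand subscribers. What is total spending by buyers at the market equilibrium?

Total spending by buyers = 38448

Set qd = qs: 2463 - 3.75p = 2307 + 6p, so 156 = 9.75p and p* = 16.
Plugging p* into demand: q* = 2463 - 3.75(16) = 2403.
Total spending by buyers = p* × q* = 16 × 2403 = 38448.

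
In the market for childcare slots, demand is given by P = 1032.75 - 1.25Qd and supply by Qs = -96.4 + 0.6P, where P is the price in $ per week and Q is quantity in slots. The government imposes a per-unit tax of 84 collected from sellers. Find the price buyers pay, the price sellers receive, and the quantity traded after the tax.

Rewriting in direct form: Qd = 826.2 - 0.8P.
With a tax of 84 on sellers, they supply based on the net price P_s = P_b - 84, so Qs = -146.8 + 0.6P_b.
Equate demand and the shifted supply: 826.2 - 0.8P_b = -146.8 + 0.6P_b, giving 1.4P_b = 973, so P_b = 695.
Then P_s = 695 - 84 = 611 and Q = 826.2 - 0.8(695) = 270.2.

P_b = 695, P_s = 611, Q = 270.2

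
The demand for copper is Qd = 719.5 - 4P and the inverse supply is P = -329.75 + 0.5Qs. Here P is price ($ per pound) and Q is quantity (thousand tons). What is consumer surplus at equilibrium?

Consumer surplus = 57715.03125

Rewriting in direct form: Qs = 659.5 + 2P.
Set Qd = Qs: 719.5 - 4P = 659.5 + 2P, so 60 = 6P and P* = 10.
Substitute back: Q* = 719.5 - 4(10) = 679.5.
Demand choke price (Qd = 0): P = 719.5/4 = 179.875. Consumer surplus = ½ × (179.875 - 10) × 679.5 = 57715.03125.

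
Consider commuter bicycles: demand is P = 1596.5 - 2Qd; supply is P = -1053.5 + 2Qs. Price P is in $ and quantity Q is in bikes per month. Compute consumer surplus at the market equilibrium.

Solving each curve for Q: Qd = 798.25 - 0.5P and Qs = 526.75 + 0.5P.
Set Qd = Qs: 798.25 - 0.5P = 526.75 + 0.5P, so 271.5 = P and P* = 271.5.
From the demand curve, Q* = 798.25 - 0.5(271.5) = 662.5.
Demand choke price (Qd = 0): P = 798.25/0.5 = 1596.5. Consumer surplus = ½ × (1596.5 - 271.5) × 662.5 = 438906.25.

Consumer surplus = 438906.25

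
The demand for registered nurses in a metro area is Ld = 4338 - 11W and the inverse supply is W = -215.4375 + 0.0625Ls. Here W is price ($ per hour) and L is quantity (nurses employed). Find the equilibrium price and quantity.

In direct form, Ls = 3447 + 16W.
Set Ld = Ls: 4338 - 11W = 3447 + 16W, so 891 = 27W and W* = 33.
Plugging W* into demand: L* = 4338 - 11(33) = 3975.

W* = 33, L* = 3975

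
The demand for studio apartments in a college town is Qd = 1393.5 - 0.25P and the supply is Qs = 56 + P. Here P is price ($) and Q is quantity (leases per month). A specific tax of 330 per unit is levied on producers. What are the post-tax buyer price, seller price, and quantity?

P_b = 1334, P_s = 1004, Q = 1060

With a tax of 330 on producers, they supply based on the net price P_s = P_b - 330, so Qs = -274 + P_b.
Set Qd = Qs: 1393.5 - 0.25P_b = -274 + P_b, so 1667.5 = 1.25P_b and P_b = 1334.
So P_s = 1004 and the quantity traded is Q = 1393.5 - 0.25(1334) = 1060.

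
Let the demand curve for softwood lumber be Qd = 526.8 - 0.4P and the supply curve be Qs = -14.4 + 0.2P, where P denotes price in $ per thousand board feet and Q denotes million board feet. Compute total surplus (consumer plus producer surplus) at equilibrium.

At equilibrium Qd = Qs, so 526.8 - 0.4P = -14.4 + 0.2P; collecting terms, 541.2 = 0.6P and P* = 902.
Substitute back: Q* = 526.8 - 0.4(902) = 166.
Demand choke price = 1317; supply choke price = 72. CS = ½(1317 - 902)(166) = 34445; PS = ½(902 - 72)(166) = 68890. Total surplus = 103335.

Total surplus = 103335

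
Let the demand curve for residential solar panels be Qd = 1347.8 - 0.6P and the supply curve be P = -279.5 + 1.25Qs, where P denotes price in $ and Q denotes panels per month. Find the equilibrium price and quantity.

Inverting to quantity form: Qs = 223.6 + 0.8P.
Equating demand and supply, 1347.8 - 0.6P = 223.6 + 0.8P gives 1.4P = 1124.2, so P* = 803.
Substitute back: Q* = 1347.8 - 0.6(803) = 866.

P* = 803, Q* = 866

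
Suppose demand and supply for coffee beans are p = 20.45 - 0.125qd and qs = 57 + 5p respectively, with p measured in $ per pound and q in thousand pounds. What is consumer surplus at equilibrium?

In direct form, qd = 163.6 - 8p.
Set qd = qs: 163.6 - 8p = 57 + 5p, so 106.6 = 13p and p* = 8.2.
Substitute back: q* = 163.6 - 8(8.2) = 98.
Demand choke price (qd = 0): p = 163.6/8 = 20.45. Consumer surplus = ½ × (20.45 - 8.2) × 98 = 600.25.

Consumer surplus = 600.25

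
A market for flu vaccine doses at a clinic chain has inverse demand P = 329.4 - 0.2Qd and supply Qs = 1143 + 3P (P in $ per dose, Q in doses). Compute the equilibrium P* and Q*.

In direct form, Qd = 1647 - 5P.
Equating demand and supply, 1647 - 5P = 1143 + 3P gives 8P = 504, so P* = 63.
Then Q* = 1647 - 5(63) = 1332.

P* = 63, Q* = 1332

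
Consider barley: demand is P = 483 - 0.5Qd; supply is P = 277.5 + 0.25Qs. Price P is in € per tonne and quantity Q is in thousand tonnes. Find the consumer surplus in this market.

Consumer surplus = 18769

Rewriting in direct form: Qd = 966 - 2P and Qs = -1110 + 4P.
The market clears where 966 - 2P = -1110 + 4P. Rearranging, 6P = 2076, hence P* = 346.
From the demand curve, Q* = 966 - 2(346) = 274.
Demand choke price (Qd = 0): P = 966/2 = 483. Consumer surplus = ½ × (483 - 346) × 274 = 18769.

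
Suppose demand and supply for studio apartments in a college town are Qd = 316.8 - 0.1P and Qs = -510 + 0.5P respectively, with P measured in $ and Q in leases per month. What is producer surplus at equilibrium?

Producer surplus = 32041

The market clears where 316.8 - 0.1P = -510 + 0.5P. Rearranging, 0.6P = 826.8, hence P* = 1378.
Substitute back: Q* = 316.8 - 0.1(1378) = 179.
Supply choke price (Qs = 0): P = 1020. Producer surplus = ½ × (1378 - 1020) × 179 = 32041.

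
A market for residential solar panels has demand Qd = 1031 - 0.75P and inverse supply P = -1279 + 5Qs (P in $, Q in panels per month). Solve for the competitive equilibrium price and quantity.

In direct form, Qs = 255.8 + 0.2P.
Set Qd = Qs: 1031 - 0.75P = 255.8 + 0.2P, so 775.2 = 0.95P and P* = 816.
Plugging P* into demand: Q* = 1031 - 0.75(816) = 419.

P* = 816, Q* = 419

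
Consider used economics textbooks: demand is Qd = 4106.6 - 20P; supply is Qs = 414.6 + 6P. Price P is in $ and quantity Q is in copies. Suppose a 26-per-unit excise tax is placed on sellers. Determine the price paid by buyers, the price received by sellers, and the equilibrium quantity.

The tax drives a wedge P_b - P_s = 26. Substituting P_s = P_b - 26 into supply: Qs = 258.6 + 6P_b.
Set Qd = Qs: 4106.6 - 20P_b = 258.6 + 6P_b, so 3848 = 26P_b and P_b = 148.
Then P_s = 148 - 26 = 122 and Q = 4106.6 - 20(148) = 1146.6.

P_b = 148, P_s = 122, Q = 1146.6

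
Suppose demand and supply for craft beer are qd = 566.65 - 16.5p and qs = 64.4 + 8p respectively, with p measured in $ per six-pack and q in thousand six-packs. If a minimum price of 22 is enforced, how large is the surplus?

At p = 22: qd = 203.65 and qs = 240.4.
Surplus = qs - qd = 240.4 - 203.65 = 36.75.

Surplus = 36.75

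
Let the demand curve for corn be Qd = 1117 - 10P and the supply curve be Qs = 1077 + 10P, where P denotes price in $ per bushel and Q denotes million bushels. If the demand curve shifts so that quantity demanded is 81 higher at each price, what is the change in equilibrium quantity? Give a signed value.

ΔQ = 40.5

Equating demand and supply, 1117 - 10P = 1077 + 10P gives 20P = 40, so P* = 2.
From the demand curve, Q* = 1117 - 10(2) = 1097.
After the shift, demand is Qd = 1198 - 10P.
New equilibrium: 121 = 20P, so P = 6.05 and Q = 1137.5.
ΔQ = 1137.5 - 1097 = 40.5.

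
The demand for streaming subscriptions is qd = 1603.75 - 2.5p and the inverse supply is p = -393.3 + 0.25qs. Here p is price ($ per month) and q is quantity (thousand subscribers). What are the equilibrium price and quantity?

p* = 4.7, q* = 1592

Rewriting in direct form: qs = 1573.2 + 4p.
Equating demand and supply, 1603.75 - 2.5p = 1573.2 + 4p gives 6.5p = 30.55, so p* = 4.7.
From the demand curve, q* = 1603.75 - 2.5(4.7) = 1592.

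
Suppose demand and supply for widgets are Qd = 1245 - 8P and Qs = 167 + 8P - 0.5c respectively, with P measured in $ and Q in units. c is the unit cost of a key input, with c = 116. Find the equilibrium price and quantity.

With c = 116, supply is Qs = 109 + 8P.
Set Qd = Qs: 1245 - 8P = 109 + 8P, so 1136 = 16P and P* = 71.
Plugging P* into demand: Q* = 1245 - 8(71) = 677.

P* = 71, Q* = 677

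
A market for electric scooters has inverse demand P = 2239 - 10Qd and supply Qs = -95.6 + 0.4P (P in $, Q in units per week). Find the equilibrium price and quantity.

P* = 639, Q* = 160

Rewriting in direct form: Qd = 223.9 - 0.1P.
At equilibrium Qd = Qs, so 223.9 - 0.1P = -95.6 + 0.4P; collecting terms, 319.5 = 0.5P and P* = 639.
From the demand curve, Q* = 223.9 - 0.1(639) = 160.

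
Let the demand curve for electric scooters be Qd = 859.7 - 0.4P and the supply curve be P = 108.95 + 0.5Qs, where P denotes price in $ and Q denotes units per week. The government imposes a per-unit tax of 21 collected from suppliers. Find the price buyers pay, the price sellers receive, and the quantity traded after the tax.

In direct form, Qs = -217.9 + 2P.
Suppliers keep P_s = P_b - 21 per unit, so supply in terms of the buyer price is Qs = -259.9 + 2P_b.
Equate demand and the shifted supply: 859.7 - 0.4P_b = -259.9 + 2P_b, giving 2.4P_b = 1119.6, so P_b = 466.5.
Then P_s = 466.5 - 21 = 445.5 and Q = 859.7 - 0.4(466.5) = 673.1.

P_b = 466.5, P_s = 445.5, Q = 673.1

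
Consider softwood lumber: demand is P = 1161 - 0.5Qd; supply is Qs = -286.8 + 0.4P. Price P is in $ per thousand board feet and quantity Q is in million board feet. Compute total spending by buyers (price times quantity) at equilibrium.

Solving each curve for Q: Qd = 2322 - 2P.
The market clears where 2322 - 2P = -286.8 + 0.4P. Rearranging, 2.4P = 2608.8, hence P* = 1087.
From the demand curve, Q* = 2322 - 2(1087) = 148.
Total spending by buyers = P* × Q* = 1087 × 148 = 160876.

Total spending by buyers = 160876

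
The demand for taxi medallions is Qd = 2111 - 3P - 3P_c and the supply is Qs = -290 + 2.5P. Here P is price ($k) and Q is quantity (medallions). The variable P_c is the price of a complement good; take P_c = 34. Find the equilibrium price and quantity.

P* = 418, Q* = 755

With P_c = 34, demand is Qd = 2009 - 3P.
Equating demand and supply, 2009 - 3P = -290 + 2.5P gives 5.5P = 2299, so P* = 418.
Substitute back: Q* = 2009 - 3(418) = 755.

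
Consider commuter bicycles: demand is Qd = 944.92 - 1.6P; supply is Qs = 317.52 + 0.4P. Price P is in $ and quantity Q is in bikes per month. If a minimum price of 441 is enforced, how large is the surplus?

Surplus = 254.6

Evaluating both curves at the floor price 441 gives Qd = 239.32, Qs = 493.92.
Surplus = Qs - Qd = 493.92 - 239.32 = 254.6.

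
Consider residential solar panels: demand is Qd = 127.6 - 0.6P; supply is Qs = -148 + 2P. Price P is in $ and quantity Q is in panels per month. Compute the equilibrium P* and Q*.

P* = 106, Q* = 64

Set Qd = Qs: 127.6 - 0.6P = -148 + 2P, so 275.6 = 2.6P and P* = 106.
From the demand curve, Q* = 127.6 - 0.6(106) = 64.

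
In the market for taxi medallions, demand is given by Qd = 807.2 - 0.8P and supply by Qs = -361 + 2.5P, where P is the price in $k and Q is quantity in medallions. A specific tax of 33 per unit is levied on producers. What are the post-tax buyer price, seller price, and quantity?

Producers keep P_s = P_b - 33 per unit, so supply in terms of the buyer price is Qs = -443.5 + 2.5P_b.
Market clearing requires 807.2 - 0.8P_b = -443.5 + 2.5P_b; hence 1250.7 = 3.3P_b and P_b = 379.
Then P_s = 379 - 33 = 346 and Q = 807.2 - 0.8(379) = 504.

P_b = 379, P_s = 346, Q = 504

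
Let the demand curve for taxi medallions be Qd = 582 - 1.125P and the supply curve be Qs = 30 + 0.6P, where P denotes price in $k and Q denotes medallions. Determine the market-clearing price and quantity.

Set Qd = Qs: 582 - 1.125P = 30 + 0.6P, so 552 = 1.725P and P* = 320.
Then Q* = 582 - 1.125(320) = 222.

P* = 320, Q* = 222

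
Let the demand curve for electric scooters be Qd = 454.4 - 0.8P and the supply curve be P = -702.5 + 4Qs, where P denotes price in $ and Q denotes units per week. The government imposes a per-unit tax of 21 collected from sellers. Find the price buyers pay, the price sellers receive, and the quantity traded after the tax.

In direct form, Qs = 175.625 + 0.25P.
The tax drives a wedge P_b - P_s = 21. Substituting P_s = P_b - 21 into supply: Qs = 170.375 + 0.25P_b.
Market clearing requires 454.4 - 0.8P_b = 170.375 + 0.25P_b; hence 284.025 = 1.05P_b and P_b = 270.5.
So P_s = 249.5 and the quantity traded is Q = 454.4 - 0.8(270.5) = 238.

P_b = 270.5, P_s = 249.5, Q = 238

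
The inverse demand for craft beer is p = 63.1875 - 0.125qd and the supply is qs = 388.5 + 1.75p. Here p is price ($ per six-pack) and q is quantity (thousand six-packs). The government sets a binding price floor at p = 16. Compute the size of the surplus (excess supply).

Surplus = 39

Inverting to quantity form: qd = 505.5 - 8p.
With p fixed at 16, quantity demanded is 377.5 and quantity supplied is 416.5.
Surplus = qs - qd = 416.5 - 377.5 = 39.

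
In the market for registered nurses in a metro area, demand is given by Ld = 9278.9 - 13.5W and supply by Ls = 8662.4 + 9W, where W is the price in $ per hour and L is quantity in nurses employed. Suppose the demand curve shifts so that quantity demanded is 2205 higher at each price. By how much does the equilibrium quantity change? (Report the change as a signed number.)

ΔL = 882

At equilibrium Ld = Ls, so 9278.9 - 13.5W = 8662.4 + 9W; collecting terms, 616.5 = 22.5W and W* = 27.4.
Substitute back: L* = 9278.9 - 13.5(27.4) = 8909.
After the shift, demand is Ld = 11483.9 - 13.5W.
Re-solving, 22.5W = 2821.5 gives W = 125.4 and L = 9791.
ΔL = 9791 - 8909 = 882.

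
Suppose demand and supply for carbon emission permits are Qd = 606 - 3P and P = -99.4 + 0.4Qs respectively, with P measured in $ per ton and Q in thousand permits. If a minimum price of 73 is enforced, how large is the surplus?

Surplus = 44

Solving each curve for Q: Qs = 248.5 + 2.5P.
With P fixed at 73, quantity demanded is 387 and quantity supplied is 431.
Surplus = Qs - Qd = 431 - 387 = 44.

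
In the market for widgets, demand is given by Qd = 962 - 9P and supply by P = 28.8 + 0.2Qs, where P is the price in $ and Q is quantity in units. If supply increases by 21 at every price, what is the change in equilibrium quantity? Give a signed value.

ΔQ = 13.5

Inverting to quantity form: Qs = -144 + 5P.
Equating demand and supply, 962 - 9P = -144 + 5P gives 14P = 1106, so P* = 79.
From the demand curve, Q* = 962 - 9(79) = 251.
After the shift, supply is Qs = -123 + 5P.
The new intersection has 1085 = 14P, i.e. P = 77.5, Q = 264.5.
ΔQ = 264.5 - 251 = 13.5.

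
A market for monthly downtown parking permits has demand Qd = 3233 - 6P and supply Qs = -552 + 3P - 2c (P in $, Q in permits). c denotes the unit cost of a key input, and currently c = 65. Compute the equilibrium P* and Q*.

With c = 65, supply is Qs = -682 + 3P.
Equating demand and supply, 3233 - 6P = -682 + 3P gives 9P = 3915, so P* = 435.
From the demand curve, Q* = 3233 - 6(435) = 623.

P* = 435, Q* = 623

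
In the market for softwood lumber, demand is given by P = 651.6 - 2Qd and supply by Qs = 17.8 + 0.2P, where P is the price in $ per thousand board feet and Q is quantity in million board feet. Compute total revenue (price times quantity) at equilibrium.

Inverting to quantity form: Qd = 325.8 - 0.5P.
At equilibrium Qd = Qs, so 325.8 - 0.5P = 17.8 + 0.2P; collecting terms, 308 = 0.7P and P* = 440.
Substitute back: Q* = 325.8 - 0.5(440) = 105.8.
Total revenue = P* × Q* = 440 × 105.8 = 46552.

Total revenue = 46552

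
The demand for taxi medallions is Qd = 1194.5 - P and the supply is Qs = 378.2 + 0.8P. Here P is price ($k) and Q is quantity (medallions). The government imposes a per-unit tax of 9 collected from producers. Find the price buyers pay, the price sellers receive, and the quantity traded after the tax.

P_b = 457.5, P_s = 448.5, Q = 737

The tax drives a wedge P_b - P_s = 9. Substituting P_s = P_b - 9 into supply: Qs = 371 + 0.8P_b.
Market clearing requires 1194.5 - P_b = 371 + 0.8P_b; hence 823.5 = 1.8P_b and P_b = 457.5.
Then P_s = 457.5 - 9 = 448.5 and Q = 1194.5 - 457.5 = 737.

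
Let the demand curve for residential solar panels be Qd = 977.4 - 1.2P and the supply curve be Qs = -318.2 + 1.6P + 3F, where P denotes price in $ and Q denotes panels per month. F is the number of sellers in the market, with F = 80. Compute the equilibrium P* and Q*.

With F = 80, supply is Qs = -78.2 + 1.6P.
At equilibrium Qd = Qs, so 977.4 - 1.2P = -78.2 + 1.6P; collecting terms, 1055.6 = 2.8P and P* = 377.
Plugging P* into demand: Q* = 977.4 - 1.2(377) = 525.

P* = 377, Q* = 525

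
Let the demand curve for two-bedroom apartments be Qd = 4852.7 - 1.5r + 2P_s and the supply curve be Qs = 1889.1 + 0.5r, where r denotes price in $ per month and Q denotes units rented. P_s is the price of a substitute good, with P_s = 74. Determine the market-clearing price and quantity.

With P_s = 74, demand is Qd = 5000.7 - 1.5r.
Equating demand and supply, 5000.7 - 1.5r = 1889.1 + 0.5r gives 2r = 3111.6, so r* = 1555.8.
Plugging r* into demand: Q* = 5000.7 - 1.5(1555.8) = 2667.

r* = 1555.8, Q* = 2667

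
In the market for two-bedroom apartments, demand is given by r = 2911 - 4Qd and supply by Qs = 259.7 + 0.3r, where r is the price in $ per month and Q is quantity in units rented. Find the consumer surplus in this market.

Consumer surplus = 530450

In direct form, Qd = 727.75 - 0.25r.
Equating demand and supply, 727.75 - 0.25r = 259.7 + 0.3r gives 0.55r = 468.05, so r* = 851.
Then Q* = 727.75 - 0.25(851) = 515.
Demand choke price (Qd = 0): r = 727.75/0.25 = 2911. Consumer surplus = ½ × (2911 - 851) × 515 = 530450.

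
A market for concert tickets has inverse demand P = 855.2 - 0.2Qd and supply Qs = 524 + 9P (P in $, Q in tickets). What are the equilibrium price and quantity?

In direct form, Qd = 4276 - 5P.
The market clears where 4276 - 5P = 524 + 9P. Rearranging, 14P = 3752, hence P* = 268.
Substitute back: Q* = 4276 - 5(268) = 2936.

P* = 268, Q* = 2936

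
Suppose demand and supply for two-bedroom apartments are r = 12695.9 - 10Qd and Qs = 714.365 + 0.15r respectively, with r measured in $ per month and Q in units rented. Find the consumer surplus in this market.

Consumer surplus = 5486281.25

Solving each curve for Q: Qd = 1269.59 - 0.1r.
The market clears where 1269.59 - 0.1r = 714.365 + 0.15r. Rearranging, 0.25r = 555.225, hence r* = 2220.9.
Then Q* = 1269.59 - 0.1(2220.9) = 1047.5.
Demand choke price (Qd = 0): r = 1269.59/0.1 = 12695.9. Consumer surplus = ½ × (12695.9 - 2220.9) × 1047.5 = 5486281.25.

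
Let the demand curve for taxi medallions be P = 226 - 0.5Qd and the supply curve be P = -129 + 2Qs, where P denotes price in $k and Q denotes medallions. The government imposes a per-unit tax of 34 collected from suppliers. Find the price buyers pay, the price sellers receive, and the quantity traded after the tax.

Inverting to quantity form: Qd = 452 - 2P and Qs = 64.5 + 0.5P.
Suppliers keep P_s = P_b - 34 per unit, so supply in terms of the buyer price is Qs = 47.5 + 0.5P_b.
Set Qd = Qs: 452 - 2P_b = 47.5 + 0.5P_b, so 404.5 = 2.5P_b and P_b = 161.8.
Then P_s = 161.8 - 34 = 127.8 and Q = 452 - 2(161.8) = 128.4.

P_b = 161.8, P_s = 127.8, Q = 128.4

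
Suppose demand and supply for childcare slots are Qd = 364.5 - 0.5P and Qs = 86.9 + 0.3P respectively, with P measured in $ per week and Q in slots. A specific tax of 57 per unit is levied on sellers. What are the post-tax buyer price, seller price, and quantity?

P_b = 368.375, P_s = 311.375, Q = 180.3125

The tax drives a wedge P_b - P_s = 57. Substituting P_s = P_b - 57 into supply: Qs = 69.8 + 0.3P_b.
Equate demand and the shifted supply: 364.5 - 0.5P_b = 69.8 + 0.3P_b, giving 0.8P_b = 294.7, so P_b = 368.375.
Then P_s = 368.375 - 57 = 311.375 and Q = 364.5 - 0.5(368.375) = 180.3125.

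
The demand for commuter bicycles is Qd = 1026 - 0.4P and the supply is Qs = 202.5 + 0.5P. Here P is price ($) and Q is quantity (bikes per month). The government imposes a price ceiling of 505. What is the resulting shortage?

Shortage = 369

At P = 505: Qd = 824 and Qs = 455.
Shortage = Qd - Qs = 824 - 455 = 369.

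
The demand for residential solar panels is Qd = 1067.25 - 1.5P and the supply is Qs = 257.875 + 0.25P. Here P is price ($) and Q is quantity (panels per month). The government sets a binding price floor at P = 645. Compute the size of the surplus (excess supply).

Evaluating both curves at the floor price 645 gives Qd = 99.75, Qs = 419.125.
Surplus = Qs - Qd = 419.125 - 99.75 = 319.375.

Surplus = 319.375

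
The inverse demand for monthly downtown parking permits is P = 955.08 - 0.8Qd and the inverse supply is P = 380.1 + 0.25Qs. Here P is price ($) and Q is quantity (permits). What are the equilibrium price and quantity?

In direct form, Qd = 1193.85 - 1.25P and Qs = -1520.4 + 4P.
Equating demand and supply, 1193.85 - 1.25P = -1520.4 + 4P gives 5.25P = 2714.25, so P* = 517.
Substitute back: Q* = 1193.85 - 1.25(517) = 547.6.

P* = 517, Q* = 547.6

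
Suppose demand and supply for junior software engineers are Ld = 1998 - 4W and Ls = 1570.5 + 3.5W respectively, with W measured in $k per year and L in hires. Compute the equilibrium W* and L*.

W* = 57, L* = 1770

Set Ld = Ls: 1998 - 4W = 1570.5 + 3.5W, so 427.5 = 7.5W and W* = 57.
Then L* = 1998 - 4(57) = 1770.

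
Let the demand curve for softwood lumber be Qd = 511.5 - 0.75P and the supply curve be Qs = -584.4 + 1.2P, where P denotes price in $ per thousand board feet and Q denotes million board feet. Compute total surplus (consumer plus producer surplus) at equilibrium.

Equating demand and supply, 511.5 - 0.75P = -584.4 + 1.2P gives 1.95P = 1095.9, so P* = 562.
From the demand curve, Q* = 511.5 - 0.75(562) = 90.
Demand choke price = 682; supply choke price = 487. CS = ½(682 - 562)(90) = 5400; PS = ½(562 - 487)(90) = 3375. Total surplus = 8775.

Total surplus = 8775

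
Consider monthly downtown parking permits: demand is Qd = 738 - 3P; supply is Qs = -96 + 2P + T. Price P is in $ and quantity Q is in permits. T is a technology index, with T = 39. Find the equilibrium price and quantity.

With T = 39, supply is Qs = -57 + 2P.
The market clears where 738 - 3P = -57 + 2P. Rearranging, 5P = 795, hence P* = 159.
Plugging P* into demand: Q* = 738 - 3(159) = 261.

P* = 159, Q* = 261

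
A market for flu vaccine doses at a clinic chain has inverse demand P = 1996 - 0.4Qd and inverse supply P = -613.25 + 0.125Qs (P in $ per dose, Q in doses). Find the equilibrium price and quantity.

P* = 8, Q* = 4970

Inverting to quantity form: Qd = 4990 - 2.5P and Qs = 4906 + 8P.
Set Qd = Qs: 4990 - 2.5P = 4906 + 8P, so 84 = 10.5P and P* = 8.
Plugging P* into demand: Q* = 4990 - 2.5(8) = 4970.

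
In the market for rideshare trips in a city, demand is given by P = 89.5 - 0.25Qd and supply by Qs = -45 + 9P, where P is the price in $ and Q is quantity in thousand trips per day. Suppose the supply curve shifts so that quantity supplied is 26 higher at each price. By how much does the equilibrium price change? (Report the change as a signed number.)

ΔP = -2

Rewriting in direct form: Qd = 358 - 4P.
At equilibrium Qd = Qs, so 358 - 4P = -45 + 9P; collecting terms, 403 = 13P and P* = 31.
Plugging P* into demand: Q* = 358 - 4(31) = 234.
After the shift, supply is Qs = -19 + 9P.
The new intersection has 377 = 13P, i.e. P = 29, Q = 242.
ΔP = 29 - 31 = -2.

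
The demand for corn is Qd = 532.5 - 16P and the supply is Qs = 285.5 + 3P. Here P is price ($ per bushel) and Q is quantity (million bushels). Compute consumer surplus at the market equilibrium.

Consumer surplus = 3290.6328125

At equilibrium Qd = Qs, so 532.5 - 16P = 285.5 + 3P; collecting terms, 247 = 19P and P* = 13.
Plugging P* into demand: Q* = 532.5 - 16(13) = 324.5.
Demand choke price (Qd = 0): P = 532.5/16 = 33.28125. Consumer surplus = ½ × (33.28125 - 13) × 324.5 = 3290.6328125.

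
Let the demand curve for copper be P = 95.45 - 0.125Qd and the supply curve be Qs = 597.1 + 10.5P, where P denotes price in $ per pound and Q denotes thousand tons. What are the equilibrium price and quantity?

P* = 9, Q* = 691.6

Inverting to quantity form: Qd = 763.6 - 8P.
Set Qd = Qs: 763.6 - 8P = 597.1 + 10.5P, so 166.5 = 18.5P and P* = 9.
Substitute back: Q* = 763.6 - 8(9) = 691.6.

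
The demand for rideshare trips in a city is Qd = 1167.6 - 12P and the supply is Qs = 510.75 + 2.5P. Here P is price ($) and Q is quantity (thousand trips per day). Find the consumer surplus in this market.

Consumer surplus = 16224

At equilibrium Qd = Qs, so 1167.6 - 12P = 510.75 + 2.5P; collecting terms, 656.85 = 14.5P and P* = 45.3.
Then Q* = 1167.6 - 12(45.3) = 624.
Demand choke price (Qd = 0): P = 1167.6/12 = 97.3. Consumer surplus = ½ × (97.3 - 45.3) × 624 = 16224.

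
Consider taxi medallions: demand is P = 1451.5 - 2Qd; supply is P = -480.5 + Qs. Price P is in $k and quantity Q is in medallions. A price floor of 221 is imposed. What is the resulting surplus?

Inverting to quantity form: Qd = 725.75 - 0.5P and Qs = 480.5 + P.
With P fixed at 221, quantity demanded is 615.25 and quantity supplied is 701.5.
Surplus = Qs - Qd = 701.5 - 615.25 = 86.25.

Surplus = 86.25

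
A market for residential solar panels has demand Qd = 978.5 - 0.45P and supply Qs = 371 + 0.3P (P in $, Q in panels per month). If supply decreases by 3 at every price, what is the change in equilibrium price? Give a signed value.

The market clears where 978.5 - 0.45P = 371 + 0.3P. Rearranging, 0.75P = 607.5, hence P* = 810.
Plugging P* into demand: Q* = 978.5 - 0.45(810) = 614.
After the shift, supply is Qs = 368 + 0.3P.
The new intersection has 610.5 = 0.75P, i.e. P = 814, Q = 612.2.
ΔP = 814 - 810 = 4.

ΔP = 4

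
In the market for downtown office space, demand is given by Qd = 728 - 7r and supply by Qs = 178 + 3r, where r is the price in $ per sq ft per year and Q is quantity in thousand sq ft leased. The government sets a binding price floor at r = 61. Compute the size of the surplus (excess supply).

With r fixed at 61, quantity demanded is 301 and quantity supplied is 361.
Surplus = Qs - Qd = 361 - 301 = 60.

Surplus = 60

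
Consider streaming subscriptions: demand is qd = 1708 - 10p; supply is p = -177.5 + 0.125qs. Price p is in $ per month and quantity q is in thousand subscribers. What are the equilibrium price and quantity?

p* = 16, q* = 1548

Inverting to quantity form: qs = 1420 + 8p.
Equating demand and supply, 1708 - 10p = 1420 + 8p gives 18p = 288, so p* = 16.
Plugging p* into demand: q* = 1708 - 10(16) = 1548.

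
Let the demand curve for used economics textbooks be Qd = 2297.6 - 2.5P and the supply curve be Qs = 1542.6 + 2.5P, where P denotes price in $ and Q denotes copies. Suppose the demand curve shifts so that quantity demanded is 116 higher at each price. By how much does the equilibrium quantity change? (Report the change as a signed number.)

ΔQ = 58

The market clears where 2297.6 - 2.5P = 1542.6 + 2.5P. Rearranging, 5P = 755, hence P* = 151.
Plugging P* into demand: Q* = 2297.6 - 2.5(151) = 1920.1.
After the shift, demand is Qd = 2413.6 - 2.5P.
New equilibrium: 871 = 5P, so P = 174.2 and Q = 1978.1.
ΔQ = 1978.1 - 1920.1 = 58.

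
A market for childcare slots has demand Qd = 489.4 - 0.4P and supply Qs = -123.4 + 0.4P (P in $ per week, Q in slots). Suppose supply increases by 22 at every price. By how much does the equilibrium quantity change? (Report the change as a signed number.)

At equilibrium Qd = Qs, so 489.4 - 0.4P = -123.4 + 0.4P; collecting terms, 612.8 = 0.8P and P* = 766.
From the demand curve, Q* = 489.4 - 0.4(766) = 183.
After the shift, supply is Qs = -101.4 + 0.4P.
The new intersection has 590.8 = 0.8P, i.e. P = 738.5, Q = 194.
ΔQ = 194 - 183 = 11.

ΔQ = 11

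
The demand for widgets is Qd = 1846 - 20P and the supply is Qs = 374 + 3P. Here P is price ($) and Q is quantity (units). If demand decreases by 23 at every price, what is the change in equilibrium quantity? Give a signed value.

ΔQ = -3

Set Qd = Qs: 1846 - 20P = 374 + 3P, so 1472 = 23P and P* = 64.
From the demand curve, Q* = 1846 - 20(64) = 566.
After the shift, demand is Qd = 1823 - 20P.
The new intersection has 1449 = 23P, i.e. P = 63, Q = 563.
ΔQ = 563 - 566 = -3.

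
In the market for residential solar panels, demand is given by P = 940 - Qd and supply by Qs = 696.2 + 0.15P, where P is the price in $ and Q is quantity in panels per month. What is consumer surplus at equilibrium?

Inverting to quantity form: Qd = 940 - P.
At equilibrium Qd = Qs, so 940 - P = 696.2 + 0.15P; collecting terms, 243.8 = 1.15P and P* = 212.
Plugging P* into demand: Q* = 940 - 212 = 728.
Demand choke price (Qd = 0): P = 940. Consumer surplus = ½ × (940 - 212) × 728 = 264992.

Consumer surplus = 264992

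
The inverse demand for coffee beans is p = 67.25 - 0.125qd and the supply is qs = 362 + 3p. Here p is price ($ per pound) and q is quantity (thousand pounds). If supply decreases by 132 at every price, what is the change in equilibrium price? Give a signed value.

Δp = 12

Inverting to quantity form: qd = 538 - 8p.
Set qd = qs: 538 - 8p = 362 + 3p, so 176 = 11p and p* = 16.
Plugging p* into demand: q* = 538 - 8(16) = 410.
After the shift, supply is qs = 230 + 3p.
The new intersection has 308 = 11p, i.e. p = 28, q = 314.
Δp = 28 - 16 = 12.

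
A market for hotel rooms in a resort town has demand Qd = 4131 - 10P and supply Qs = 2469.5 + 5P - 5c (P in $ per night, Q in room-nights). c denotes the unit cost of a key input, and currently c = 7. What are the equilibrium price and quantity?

P* = 113.1, Q* = 3000

With c = 7, supply is Qs = 2434.5 + 5P.
The market clears where 4131 - 10P = 2434.5 + 5P. Rearranging, 15P = 1696.5, hence P* = 113.1.
From the demand curve, Q* = 4131 - 10(113.1) = 3000.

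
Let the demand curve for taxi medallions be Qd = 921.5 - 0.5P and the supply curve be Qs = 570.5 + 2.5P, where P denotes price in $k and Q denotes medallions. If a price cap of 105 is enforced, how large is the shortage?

Shortage = 36

At P = 105: Qd = 869 and Qs = 833.
Shortage = Qd - Qs = 869 - 833 = 36.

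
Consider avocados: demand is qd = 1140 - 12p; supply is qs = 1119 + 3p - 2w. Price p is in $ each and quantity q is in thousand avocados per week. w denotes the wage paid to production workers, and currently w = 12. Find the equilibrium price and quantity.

With w = 12, supply is qs = 1095 + 3p.
Set qd = qs: 1140 - 12p = 1095 + 3p, so 45 = 15p and p* = 3.
Then q* = 1140 - 12(3) = 1104.

p* = 3, q* = 1104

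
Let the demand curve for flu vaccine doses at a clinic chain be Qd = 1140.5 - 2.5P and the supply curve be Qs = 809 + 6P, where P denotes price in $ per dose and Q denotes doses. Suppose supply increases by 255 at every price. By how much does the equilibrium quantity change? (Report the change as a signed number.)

Set Qd = Qs: 1140.5 - 2.5P = 809 + 6P, so 331.5 = 8.5P and P* = 39.
Plugging P* into demand: Q* = 1140.5 - 2.5(39) = 1043.
After the shift, supply is Qs = 1064 + 6P.
The new intersection has 76.5 = 8.5P, i.e. P = 9, Q = 1118.
ΔQ = 1118 - 1043 = 75.

ΔQ = 75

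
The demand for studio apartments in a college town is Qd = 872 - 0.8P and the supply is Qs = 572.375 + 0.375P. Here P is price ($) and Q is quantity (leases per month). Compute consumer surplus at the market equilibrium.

Equating demand and supply, 872 - 0.8P = 572.375 + 0.375P gives 1.175P = 299.625, so P* = 255.
Plugging P* into demand: Q* = 872 - 0.8(255) = 668.
Demand choke price (Qd = 0): P = 872/0.8 = 1090. Consumer surplus = ½ × (1090 - 255) × 668 = 278890.

Consumer surplus = 278890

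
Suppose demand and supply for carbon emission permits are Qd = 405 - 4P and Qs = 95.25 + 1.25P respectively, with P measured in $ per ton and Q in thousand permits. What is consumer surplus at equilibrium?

Set Qd = Qs: 405 - 4P = 95.25 + 1.25P, so 309.75 = 5.25P and P* = 59.
Plugging P* into demand: Q* = 405 - 4(59) = 169.
Demand choke price (Qd = 0): P = 405/4 = 101.25. Consumer surplus = ½ × (101.25 - 59) × 169 = 3570.125.

Consumer surplus = 3570.125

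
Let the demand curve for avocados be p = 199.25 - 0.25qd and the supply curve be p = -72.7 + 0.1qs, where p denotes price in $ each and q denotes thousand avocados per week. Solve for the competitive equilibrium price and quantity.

In direct form, qd = 797 - 4p and qs = 727 + 10p.
Set qd = qs: 797 - 4p = 727 + 10p, so 70 = 14p and p* = 5.
Then q* = 797 - 4(5) = 777.

p* = 5, q* = 777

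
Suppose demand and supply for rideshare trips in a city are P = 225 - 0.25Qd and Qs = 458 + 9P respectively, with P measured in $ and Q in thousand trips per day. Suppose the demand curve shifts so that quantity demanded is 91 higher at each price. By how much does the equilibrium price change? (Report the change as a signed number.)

Rewriting in direct form: Qd = 900 - 4P.
At equilibrium Qd = Qs, so 900 - 4P = 458 + 9P; collecting terms, 442 = 13P and P* = 34.
From the demand curve, Q* = 900 - 4(34) = 764.
After the shift, demand is Qd = 991 - 4P.
Re-solving, 13P = 533 gives P = 41 and Q = 827.
ΔP = 41 - 34 = 7.

ΔP = 7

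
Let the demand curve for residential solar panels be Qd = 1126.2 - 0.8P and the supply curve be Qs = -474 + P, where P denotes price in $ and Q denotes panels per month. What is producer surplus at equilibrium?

Producer surplus = 86112.5

The market clears where 1126.2 - 0.8P = -474 + P. Rearranging, 1.8P = 1600.2, hence P* = 889.
Then Q* = 1126.2 - 0.8(889) = 415.
Supply choke price (Qs = 0): P = 474. Producer surplus = ½ × (889 - 474) × 415 = 86112.5.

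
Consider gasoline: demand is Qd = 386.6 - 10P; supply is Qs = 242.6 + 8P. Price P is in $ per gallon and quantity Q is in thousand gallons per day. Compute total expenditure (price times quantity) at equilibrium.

Set Qd = Qs: 386.6 - 10P = 242.6 + 8P, so 144 = 18P and P* = 8.
From the demand curve, Q* = 386.6 - 10(8) = 306.6.
Total expenditure = P* × Q* = 8 × 306.6 = 2452.8.

Total expenditure = 2452.8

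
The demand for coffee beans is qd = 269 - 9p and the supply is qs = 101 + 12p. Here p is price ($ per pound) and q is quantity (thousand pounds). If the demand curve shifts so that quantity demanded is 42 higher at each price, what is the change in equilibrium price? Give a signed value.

Δp = 2

Equating demand and supply, 269 - 9p = 101 + 12p gives 21p = 168, so p* = 8.
Plugging p* into demand: q* = 269 - 9(8) = 197.
After the shift, demand is qd = 311 - 9p.
New equilibrium: 210 = 21p, so p = 10 and q = 221.
Δp = 10 - 8 = 2.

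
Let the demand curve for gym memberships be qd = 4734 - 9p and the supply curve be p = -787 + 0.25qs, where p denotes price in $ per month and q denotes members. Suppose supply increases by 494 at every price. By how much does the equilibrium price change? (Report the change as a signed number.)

Solving each curve for q: qs = 3148 + 4p.
Set qd = qs: 4734 - 9p = 3148 + 4p, so 1586 = 13p and p* = 122.
Substitute back: q* = 4734 - 9(122) = 3636.
After the shift, supply is qs = 3642 + 4p.
The new intersection has 1092 = 13p, i.e. p = 84, q = 3978.
Δp = 84 - 122 = -38.

Δp = -38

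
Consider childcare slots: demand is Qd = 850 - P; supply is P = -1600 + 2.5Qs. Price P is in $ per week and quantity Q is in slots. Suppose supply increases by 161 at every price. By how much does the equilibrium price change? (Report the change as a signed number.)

ΔP = -115

In direct form, Qs = 640 + 0.4P.
Set Qd = Qs: 850 - P = 640 + 0.4P, so 210 = 1.4P and P* = 150.
Then Q* = 850 - 150 = 700.
After the shift, supply is Qs = 801 + 0.4P.
New equilibrium: 49 = 1.4P, so P = 35 and Q = 815.
ΔP = 35 - 150 = -115.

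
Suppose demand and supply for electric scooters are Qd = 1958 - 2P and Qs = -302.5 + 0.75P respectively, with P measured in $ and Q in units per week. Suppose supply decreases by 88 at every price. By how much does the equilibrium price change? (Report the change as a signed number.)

ΔP = 32

Equating demand and supply, 1958 - 2P = -302.5 + 0.75P gives 2.75P = 2260.5, so P* = 822.
Then Q* = 1958 - 2(822) = 314.
After the shift, supply is Qs = -390.5 + 0.75P.
Re-solving, 2.75P = 2348.5 gives P = 854 and Q = 250.
ΔP = 854 - 822 = 32.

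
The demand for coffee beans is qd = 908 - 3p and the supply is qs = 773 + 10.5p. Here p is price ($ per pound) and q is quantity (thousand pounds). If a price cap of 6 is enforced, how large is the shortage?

At p = 6: qd = 890 and qs = 836.
Shortage = qd - qs = 890 - 836 = 54.

Shortage = 54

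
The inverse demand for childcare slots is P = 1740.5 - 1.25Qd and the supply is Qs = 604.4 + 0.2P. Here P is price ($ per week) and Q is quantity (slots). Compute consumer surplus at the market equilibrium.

Consumer surplus = 362902.5

Solving each curve for Q: Qd = 1392.4 - 0.8P.
The market clears where 1392.4 - 0.8P = 604.4 + 0.2P. Rearranging, P = 788, hence P* = 788.
Substitute back: Q* = 1392.4 - 0.8(788) = 762.
Demand choke price (Qd = 0): P = 1392.4/0.8 = 1740.5. Consumer surplus = ½ × (1740.5 - 788) × 762 = 362902.5.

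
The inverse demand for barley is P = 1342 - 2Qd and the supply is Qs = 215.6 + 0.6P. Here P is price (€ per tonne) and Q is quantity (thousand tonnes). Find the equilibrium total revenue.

Total revenue = 192096

Inverting to quantity form: Qd = 671 - 0.5P.
Set Qd = Qs: 671 - 0.5P = 215.6 + 0.6P, so 455.4 = 1.1P and P* = 414.
Plugging P* into demand: Q* = 671 - 0.5(414) = 464.
Total revenue = P* × Q* = 414 × 464 = 192096.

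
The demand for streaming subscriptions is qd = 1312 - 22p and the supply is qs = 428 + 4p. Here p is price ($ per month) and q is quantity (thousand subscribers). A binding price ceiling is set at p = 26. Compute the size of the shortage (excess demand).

Evaluating both curves at the ceiling price 26 gives qd = 740, qs = 532.
Shortage = qd - qs = 740 - 532 = 208.

Shortage = 208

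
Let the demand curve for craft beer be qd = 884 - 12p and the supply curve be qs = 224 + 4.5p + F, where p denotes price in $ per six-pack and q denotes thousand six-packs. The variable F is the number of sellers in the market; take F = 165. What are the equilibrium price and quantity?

p* = 30, q* = 524

With F = 165, supply is qs = 389 + 4.5p.
Set qd = qs: 884 - 12p = 389 + 4.5p, so 495 = 16.5p and p* = 30.
Then q* = 884 - 12(30) = 524.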